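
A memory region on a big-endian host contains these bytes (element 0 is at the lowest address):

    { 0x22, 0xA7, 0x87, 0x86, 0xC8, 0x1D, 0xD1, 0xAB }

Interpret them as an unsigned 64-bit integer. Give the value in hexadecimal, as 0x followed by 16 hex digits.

In big-endian order the high byte comes first in memory.
The bytes are already most-significant first: 0x22A78786C81DD1AB.

0x22A78786C81DD1AB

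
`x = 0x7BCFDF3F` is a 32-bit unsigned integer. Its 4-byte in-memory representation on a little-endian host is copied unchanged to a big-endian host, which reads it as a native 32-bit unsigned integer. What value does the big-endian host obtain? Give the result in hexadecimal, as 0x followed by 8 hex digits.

Stored little-endian, the bytes at ascending addresses are 3F DF CF 7B.
Read back as big-endian, the last byte is least significant, giving 0x3FDFCF7B.

0x3FDFCF7B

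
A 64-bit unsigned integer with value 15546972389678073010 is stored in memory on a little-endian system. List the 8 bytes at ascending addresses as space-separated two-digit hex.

15546972389678073010 in hexadecimal, padded to 64 bits, is 0xD7C1F1045B9144B2.
Split into bytes (most-significant first): D7 C1 F1 04 5B 91 44 B2.
Little-endian: lowest address holds the least-significant byte.
So at ascending addresses the bytes are B2 44 91 5B 04 F1 C1 D7.

B2 44 91 5B 04 F1 C1 D7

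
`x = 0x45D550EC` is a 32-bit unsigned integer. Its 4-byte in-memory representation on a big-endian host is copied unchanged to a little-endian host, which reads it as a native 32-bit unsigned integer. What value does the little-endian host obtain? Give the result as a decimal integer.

3964720453

Stored big-endian, the bytes at ascending addresses are 45 D5 50 EC.
Read back as little-endian, the first byte is least significant, giving 0xEC50D545.
0xEC50D545 = 3964720453.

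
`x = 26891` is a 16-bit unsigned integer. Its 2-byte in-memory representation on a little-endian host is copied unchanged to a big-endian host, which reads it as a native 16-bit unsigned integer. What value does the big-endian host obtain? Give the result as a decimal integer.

26891 in 16-bit hexadecimal is 0x690B.
Stored little-endian, the bytes at ascending addresses are 0B 69.
Read back as big-endian, the last byte is least significant, giving 0x0B69.
0x0B69 = 2921.

2921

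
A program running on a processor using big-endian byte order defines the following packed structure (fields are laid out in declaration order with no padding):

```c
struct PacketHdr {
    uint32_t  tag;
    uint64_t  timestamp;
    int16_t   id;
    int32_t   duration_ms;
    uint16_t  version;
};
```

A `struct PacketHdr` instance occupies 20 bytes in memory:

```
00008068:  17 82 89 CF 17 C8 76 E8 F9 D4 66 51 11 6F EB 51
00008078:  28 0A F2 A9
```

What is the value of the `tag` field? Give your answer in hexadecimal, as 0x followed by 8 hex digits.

0x178289CF

`tag` is the first field, at byte offset 0, occupying 4 bytes.
Bytes at offsets 0..3: 17 82 89 CF.
In big-endian order the high byte comes first in memory.
The bytes are already most-significant first: 0x178289CF.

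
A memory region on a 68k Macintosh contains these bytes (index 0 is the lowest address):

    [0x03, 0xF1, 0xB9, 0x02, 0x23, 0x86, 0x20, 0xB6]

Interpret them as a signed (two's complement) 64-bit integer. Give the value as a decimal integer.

284211670338117814

In big-endian order the high byte comes first in memory.
The bytes are already most-significant first: 0x03F1B902238620B6.
0x03F1B902238620B6 = 284211670338117814.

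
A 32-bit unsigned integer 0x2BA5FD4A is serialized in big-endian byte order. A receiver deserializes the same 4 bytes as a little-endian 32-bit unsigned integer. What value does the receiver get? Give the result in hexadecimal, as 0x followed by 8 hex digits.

Stored big-endian, the bytes at ascending addresses are 2B A5 FD 4A.
Read back as little-endian, the first byte is least significant, giving 0x4AFDA52B.

0x4AFDA52B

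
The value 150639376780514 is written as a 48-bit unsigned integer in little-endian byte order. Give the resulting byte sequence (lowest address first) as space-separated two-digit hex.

150639376780514 in hexadecimal, padded to 48 bits, is 0x8901768ACCE2.
Split into bytes (most-significant first): 89 01 76 8A CC E2.
Little-endian: lowest address holds the least-significant byte.
So at ascending addresses the bytes are E2 CC 8A 76 01 89.

E2 CC 8A 76 01 89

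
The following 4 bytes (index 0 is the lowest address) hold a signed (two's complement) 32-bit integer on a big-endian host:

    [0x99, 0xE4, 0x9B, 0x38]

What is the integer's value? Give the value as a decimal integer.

In big-endian order the high byte comes first in memory.
The bytes are already most-significant first: 0x99E49B38.
Top bit is set, so as a signed 32-bit value this is 0x99E49B38 − 2^32 = -1713071304.

-1713071304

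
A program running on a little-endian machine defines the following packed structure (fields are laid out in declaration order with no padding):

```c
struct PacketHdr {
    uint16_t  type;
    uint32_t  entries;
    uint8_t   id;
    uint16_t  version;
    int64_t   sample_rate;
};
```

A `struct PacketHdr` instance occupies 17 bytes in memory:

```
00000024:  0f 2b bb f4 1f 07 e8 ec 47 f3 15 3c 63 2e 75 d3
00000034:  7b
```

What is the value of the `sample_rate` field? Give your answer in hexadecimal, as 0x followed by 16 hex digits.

0x7BD3752E633C15F3

`sample_rate` follows `type` (2 B), `entries` (4 B), `id` (1 B), `version` (2 B), so it starts at offset 2 + 4 + 1 + 2 = 9 and occupies 8 bytes.
Bytes at offsets 9..16: F3 15 3C 63 2E 75 D3 7B.
Little-endian stores the least-significant byte at the lowest address.
Reassemble most-significant byte first: 7B D3 75 2E 63 3C 15 F3 → 0x7BD3752E633C15F3.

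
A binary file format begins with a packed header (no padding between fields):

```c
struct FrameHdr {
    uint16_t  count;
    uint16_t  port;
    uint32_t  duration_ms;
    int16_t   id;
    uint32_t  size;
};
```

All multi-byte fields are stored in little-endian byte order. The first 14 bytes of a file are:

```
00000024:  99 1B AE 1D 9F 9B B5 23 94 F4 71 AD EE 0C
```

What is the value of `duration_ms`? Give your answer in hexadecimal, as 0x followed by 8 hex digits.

`duration_ms` follows `count` (2 B), `port` (2 B), so it starts at offset 2 + 2 = 4 and occupies 4 bytes.
Bytes at offsets 4..7: 9F 9B B5 23.
Little-endian: lowest address holds the least-significant byte.
Reassemble most-significant byte first: 23 B5 9B 9F → 0x23B59B9F.

0x23B59B9F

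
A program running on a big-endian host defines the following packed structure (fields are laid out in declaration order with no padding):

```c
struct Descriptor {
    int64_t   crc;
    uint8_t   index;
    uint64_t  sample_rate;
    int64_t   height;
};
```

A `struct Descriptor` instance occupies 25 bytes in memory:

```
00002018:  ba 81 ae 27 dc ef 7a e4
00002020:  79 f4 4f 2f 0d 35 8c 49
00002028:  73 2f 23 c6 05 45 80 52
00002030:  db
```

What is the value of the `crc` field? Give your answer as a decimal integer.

`crc` is the first field, at byte offset 0, occupying 8 bytes.
Bytes at offsets 0..7: BA 81 AE 27 DC EF 7A E4.
Big-endian stores the most-significant byte at the lowest address.
The bytes are already most-significant first: 0xBA81AE27DCEF7AE4.
Top bit is set, so as a signed 64-bit value this is 0xBA81AE27DCEF7AE4 − 2^64 = -5007529824425641244.

-5007529824425641244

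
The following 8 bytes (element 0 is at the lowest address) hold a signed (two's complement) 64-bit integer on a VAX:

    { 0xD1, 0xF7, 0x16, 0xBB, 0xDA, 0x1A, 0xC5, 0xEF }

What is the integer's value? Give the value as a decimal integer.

-1169499001488738351

Little-endian stores the least-significant byte at the lowest address.
Reassemble most-significant byte first: EF C5 1A DA BB 16 F7 D1 → 0xEFC51ADABB16F7D1.
Top bit is set, so as a signed 64-bit value this is 0xEFC51ADABB16F7D1 − 2^64 = -1169499001488738351.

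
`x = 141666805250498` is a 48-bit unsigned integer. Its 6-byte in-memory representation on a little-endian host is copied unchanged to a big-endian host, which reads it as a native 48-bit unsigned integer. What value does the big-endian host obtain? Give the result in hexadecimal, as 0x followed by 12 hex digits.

141666805250498 in 48-bit hexadecimal is 0x80D85F9A79C2.
Stored little-endian, the bytes at ascending addresses are C2 79 9A 5F D8 80.
Read back as big-endian, the last byte is least significant, giving 0xC2799A5FD880.

0xC2799A5FD880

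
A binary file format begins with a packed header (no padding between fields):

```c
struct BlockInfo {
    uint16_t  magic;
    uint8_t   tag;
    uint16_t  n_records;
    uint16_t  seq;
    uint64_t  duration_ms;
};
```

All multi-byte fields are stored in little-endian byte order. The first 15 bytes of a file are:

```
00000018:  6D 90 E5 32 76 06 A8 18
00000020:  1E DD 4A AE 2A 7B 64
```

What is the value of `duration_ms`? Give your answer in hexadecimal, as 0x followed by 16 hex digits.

0x647B2AAE4ADD1E18

`duration_ms` follows `magic` (2 B), `tag` (1 B), `n_records` (2 B), `seq` (2 B), so it starts at offset 2 + 1 + 2 + 2 = 7 and occupies 8 bytes.
Bytes at offsets 7..14: 18 1E DD 4A AE 2A 7B 64.
In little-endian order the low byte comes first in memory.
Reassemble most-significant byte first: 64 7B 2A AE 4A DD 1E 18 → 0x647B2AAE4ADD1E18.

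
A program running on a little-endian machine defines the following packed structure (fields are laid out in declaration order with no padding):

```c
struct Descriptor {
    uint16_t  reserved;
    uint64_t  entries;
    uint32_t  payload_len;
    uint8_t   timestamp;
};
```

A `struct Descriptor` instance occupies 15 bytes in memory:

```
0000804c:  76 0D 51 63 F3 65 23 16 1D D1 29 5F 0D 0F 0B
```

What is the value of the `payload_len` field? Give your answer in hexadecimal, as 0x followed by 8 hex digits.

`payload_len` follows `reserved` (2 B), `entries` (8 B), so it starts at offset 2 + 8 = 10 and occupies 4 bytes.
Bytes at offsets 10..13: 29 5F 0D 0F.
In little-endian order the low byte comes first in memory.
Reassemble most-significant byte first: 0F 0D 5F 29 → 0x0F0D5F29.

0x0F0D5F29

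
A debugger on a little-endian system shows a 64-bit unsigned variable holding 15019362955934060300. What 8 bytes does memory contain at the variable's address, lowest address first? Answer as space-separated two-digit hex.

15019362955934060300 in hexadecimal, padded to 64 bits, is 0xD06F7F084D1C4F0C.
Split into bytes (most-significant first): D0 6F 7F 08 4D 1C 4F 0C.
Little-endian: lowest address holds the least-significant byte.
So at ascending addresses the bytes are 0C 4F 1C 4D 08 7F 6F D0.

0C 4F 1C 4D 08 7F 6F D0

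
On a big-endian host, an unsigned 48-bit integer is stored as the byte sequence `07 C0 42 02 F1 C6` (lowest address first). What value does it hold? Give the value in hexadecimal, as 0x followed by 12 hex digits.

In big-endian order the high byte comes first in memory.
The bytes are already most-significant first: 0x07C04202F1C6.

0x07C04202F1C6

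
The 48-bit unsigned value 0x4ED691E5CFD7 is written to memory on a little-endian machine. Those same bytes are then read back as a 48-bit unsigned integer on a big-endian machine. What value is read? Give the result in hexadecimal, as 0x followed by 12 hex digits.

0xD7CFE591D64E

Stored little-endian, the bytes at ascending addresses are D7 CF E5 91 D6 4E.
Read back as big-endian, the last byte is least significant, giving 0xD7CFE591D64E.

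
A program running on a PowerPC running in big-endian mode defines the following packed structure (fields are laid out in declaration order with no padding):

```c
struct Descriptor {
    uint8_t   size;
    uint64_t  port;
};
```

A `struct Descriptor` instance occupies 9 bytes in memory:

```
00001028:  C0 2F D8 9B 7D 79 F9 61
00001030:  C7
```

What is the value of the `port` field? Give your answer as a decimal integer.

3447676477971718599

`port` follows `size` (1 byte), so it starts at byte offset 1 and occupies 8 bytes.
Bytes at offsets 1..8: 2F D8 9B 7D 79 F9 61 C7.
Big-endian stores the most-significant byte at the lowest address.
The bytes are already most-significant first: 0x2FD89B7D79F961C7.
0x2FD89B7D79F961C7 = 3447676477971718599.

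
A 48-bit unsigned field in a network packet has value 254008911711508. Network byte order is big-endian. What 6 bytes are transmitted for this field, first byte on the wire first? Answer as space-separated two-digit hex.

254008911711508 in hexadecimal, padded to 48 bits, is 0xE7050EF3CD14.
Split into bytes (most-significant first): E7 05 0E F3 CD 14.
In big-endian order the high byte comes first in memory.
So the memory order matches the most-significant-first order: E7 05 0E F3 CD 14.

E7 05 0E F3 CD 14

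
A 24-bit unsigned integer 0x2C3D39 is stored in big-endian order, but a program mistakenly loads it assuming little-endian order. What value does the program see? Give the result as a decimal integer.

3751212

Stored big-endian, the bytes at ascending addresses are 2C 3D 39.
Read back as little-endian, the first byte is least significant, giving 0x393D2C.
0x393D2C = 3751212.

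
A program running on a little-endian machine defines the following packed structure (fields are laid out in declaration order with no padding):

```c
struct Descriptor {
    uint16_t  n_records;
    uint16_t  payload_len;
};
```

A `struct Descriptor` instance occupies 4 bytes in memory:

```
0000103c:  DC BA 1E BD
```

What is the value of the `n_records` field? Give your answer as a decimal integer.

`n_records` is the first field, at byte offset 0, occupying 2 bytes.
Bytes at offsets 0..1: DC BA.
In little-endian order the low byte comes first in memory.
Reassemble most-significant byte first: BA DC → 0xBADC.
0xBADC = 47836.

47836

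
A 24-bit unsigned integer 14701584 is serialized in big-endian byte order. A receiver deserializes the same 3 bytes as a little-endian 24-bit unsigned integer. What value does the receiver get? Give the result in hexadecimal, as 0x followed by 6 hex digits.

0x1054E0

14701584 in 24-bit hexadecimal is 0xE05410.
Stored big-endian, the bytes at ascending addresses are E0 54 10.
Read back as little-endian, the first byte is least significant, giving 0x1054E0.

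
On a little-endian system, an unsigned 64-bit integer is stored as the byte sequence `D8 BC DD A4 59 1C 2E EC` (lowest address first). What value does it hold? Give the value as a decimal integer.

17018571213223345368

Little-endian: lowest address holds the least-significant byte.
Reassemble most-significant byte first: EC 2E 1C 59 A4 DD BC D8 → 0xEC2E1C59A4DDBCD8.
0xEC2E1C59A4DDBCD8 = 17018571213223345368.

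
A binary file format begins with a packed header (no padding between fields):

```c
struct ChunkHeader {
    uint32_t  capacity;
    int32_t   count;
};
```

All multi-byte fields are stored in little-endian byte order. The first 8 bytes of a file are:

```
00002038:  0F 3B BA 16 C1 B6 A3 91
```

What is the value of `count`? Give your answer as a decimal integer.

`count` follows `capacity` (4 bytes), so it starts at byte offset 4 and occupies 4 bytes.
Bytes at offsets 4..7: C1 B6 A3 91.
Little-endian: lowest address holds the least-significant byte.
Reassemble most-significant byte first: 91 A3 B6 C1 → 0x91A3B6C1.
Top bit is set, so as a signed 32-bit value this is 0x91A3B6C1 − 2^32 = -1851541823.

-1851541823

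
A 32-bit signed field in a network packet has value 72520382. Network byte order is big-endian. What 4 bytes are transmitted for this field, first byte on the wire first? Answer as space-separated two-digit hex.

72520382 in hexadecimal, padded to 32 bits, is 0x045292BE.
Split into bytes (most-significant first): 04 52 92 BE.
Big-endian: lowest address holds the most-significant byte.
So the memory order matches the most-significant-first order: 04 52 92 BE.

04 52 92 BE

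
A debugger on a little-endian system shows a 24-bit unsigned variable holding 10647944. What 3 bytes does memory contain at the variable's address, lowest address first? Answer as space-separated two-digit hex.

88 79 A2

10647944 in hexadecimal, padded to 24 bits, is 0xA27988.
Split into bytes (most-significant first): A2 79 88.
Little-endian: lowest address holds the least-significant byte.
So at ascending addresses the bytes are 88 79 A2.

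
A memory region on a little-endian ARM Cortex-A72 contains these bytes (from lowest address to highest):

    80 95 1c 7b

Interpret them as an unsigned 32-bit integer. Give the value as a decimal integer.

2065470848

Little-endian: lowest address holds the least-significant byte.
Reassemble most-significant byte first: 7B 1C 95 80 → 0x7B1C9580.
0x7B1C9580 = 2065470848.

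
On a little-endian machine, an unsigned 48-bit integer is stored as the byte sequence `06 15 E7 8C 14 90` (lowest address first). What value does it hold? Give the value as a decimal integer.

In little-endian order the low byte comes first in memory.
Reassemble most-significant byte first: 90 14 8C E7 15 06 → 0x90148CE71506.
0x90148CE71506 = 158417937700102.

158417937700102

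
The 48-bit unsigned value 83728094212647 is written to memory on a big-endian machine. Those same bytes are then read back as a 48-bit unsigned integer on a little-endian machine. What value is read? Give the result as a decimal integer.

43097051833932

83728094212647 in 48-bit hexadecimal is 0x4C2677503227.
Stored big-endian, the bytes at ascending addresses are 4C 26 77 50 32 27.
Read back as little-endian, the first byte is least significant, giving 0x27325077264C.
0x27325077264C = 43097051833932.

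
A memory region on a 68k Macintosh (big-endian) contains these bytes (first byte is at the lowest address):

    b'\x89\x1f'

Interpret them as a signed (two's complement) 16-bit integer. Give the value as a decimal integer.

Big-endian: lowest address holds the most-significant byte.
The bytes are already most-significant first: 0x891F.
Top bit is set, so as a signed 16-bit value this is 0x891F − 2^16 = -30433.

-30433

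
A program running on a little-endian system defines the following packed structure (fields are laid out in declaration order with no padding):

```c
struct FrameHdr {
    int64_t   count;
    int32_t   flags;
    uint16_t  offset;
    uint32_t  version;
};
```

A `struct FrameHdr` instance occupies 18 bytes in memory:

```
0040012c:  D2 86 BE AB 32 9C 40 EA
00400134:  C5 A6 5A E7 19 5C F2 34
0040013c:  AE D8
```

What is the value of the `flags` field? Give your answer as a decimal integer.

-413489467

`flags` follows `count` (8 bytes), so it starts at byte offset 8 and occupies 4 bytes.
Bytes at offsets 8..11: C5 A6 5A E7.
Little-endian stores the least-significant byte at the lowest address.
Reassemble most-significant byte first: E7 5A A6 C5 → 0xE75AA6C5.
Top bit is set, so as a signed 32-bit value this is 0xE75AA6C5 − 2^32 = -413489467.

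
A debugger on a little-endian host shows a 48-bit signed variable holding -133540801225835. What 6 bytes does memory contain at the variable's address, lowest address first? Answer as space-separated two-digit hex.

95 DB FA 9B 8B 86

Two's complement of -133540801225835 in 48 bits: 133540801225835 = 0x79746405246B; invert → 0x868B9BFADB94; add 1 → 0x868B9BFADB95.
Split into bytes (most-significant first): 86 8B 9B FA DB 95.
Little-endian: lowest address holds the least-significant byte.
So at ascending addresses the bytes are 95 DB FA 9B 8B 86.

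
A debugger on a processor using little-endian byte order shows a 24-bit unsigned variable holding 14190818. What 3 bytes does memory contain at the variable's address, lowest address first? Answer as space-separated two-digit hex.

E2 88 D8

14190818 in hexadecimal, padded to 24 bits, is 0xD888E2.
Split into bytes (most-significant first): D8 88 E2.
In little-endian order the low byte comes first in memory.
So at ascending addresses the bytes are E2 88 D8.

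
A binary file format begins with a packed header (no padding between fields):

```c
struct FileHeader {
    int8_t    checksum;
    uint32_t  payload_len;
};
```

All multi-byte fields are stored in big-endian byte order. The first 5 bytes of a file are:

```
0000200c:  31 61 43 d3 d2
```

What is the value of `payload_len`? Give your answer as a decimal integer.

1631835090

`payload_len` follows `checksum` (1 byte), so it starts at byte offset 1 and occupies 4 bytes.
Bytes at offsets 1..4: 61 43 D3 D2.
Big-endian: lowest address holds the most-significant byte.
The bytes are already most-significant first: 0x6143D3D2.
0x6143D3D2 = 1631835090.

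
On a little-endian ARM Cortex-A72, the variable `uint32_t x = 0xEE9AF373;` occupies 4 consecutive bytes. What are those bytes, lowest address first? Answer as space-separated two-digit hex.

73 F3 9A EE

Split into bytes (most-significant first): EE 9A F3 73.
Little-endian stores the least-significant byte at the lowest address.
So at ascending addresses the bytes are 73 F3 9A EE.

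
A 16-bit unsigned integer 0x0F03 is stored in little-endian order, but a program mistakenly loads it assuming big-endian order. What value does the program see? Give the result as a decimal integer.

Stored little-endian, the bytes at ascending addresses are 03 0F.
Read back as big-endian, the last byte is least significant, giving 0x030F.
0x030F = 783.

783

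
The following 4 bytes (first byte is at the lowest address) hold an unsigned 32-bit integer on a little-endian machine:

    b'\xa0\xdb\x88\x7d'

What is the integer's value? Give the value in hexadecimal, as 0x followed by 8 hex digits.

Little-endian stores the least-significant byte at the lowest address.
Reassemble most-significant byte first: 7D 88 DB A0 → 0x7D88DBA0.

0x7D88DBA0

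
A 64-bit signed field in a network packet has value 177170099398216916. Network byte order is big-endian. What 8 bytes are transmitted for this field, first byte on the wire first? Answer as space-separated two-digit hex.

177170099398216916 in hexadecimal, padded to 64 bits, is 0x02756F4447738CD4.
Split into bytes (most-significant first): 02 75 6F 44 47 73 8C D4.
Big-endian: lowest address holds the most-significant byte.
So the memory order matches the most-significant-first order: 02 75 6F 44 47 73 8C D4.

02 75 6F 44 47 73 8C D4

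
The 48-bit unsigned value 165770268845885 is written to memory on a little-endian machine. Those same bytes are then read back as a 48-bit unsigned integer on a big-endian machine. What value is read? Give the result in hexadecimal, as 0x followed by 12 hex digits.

165770268845885 in 48-bit hexadecimal is 0x96C465FD273D.
Stored little-endian, the bytes at ascending addresses are 3D 27 FD 65 C4 96.
Read back as big-endian, the last byte is least significant, giving 0x3D27FD65C496.

0x3D27FD65C496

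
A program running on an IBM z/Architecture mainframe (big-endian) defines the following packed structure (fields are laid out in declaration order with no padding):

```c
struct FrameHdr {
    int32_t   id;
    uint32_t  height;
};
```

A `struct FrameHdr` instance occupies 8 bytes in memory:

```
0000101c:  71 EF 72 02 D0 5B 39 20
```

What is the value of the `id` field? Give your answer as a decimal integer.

`id` is the first field, at byte offset 0, occupying 4 bytes.
Bytes at offsets 0..3: 71 EF 72 02.
Big-endian: lowest address holds the most-significant byte.
The bytes are already most-significant first: 0x71EF7202.
0x71EF7202 = 1911517698.

1911517698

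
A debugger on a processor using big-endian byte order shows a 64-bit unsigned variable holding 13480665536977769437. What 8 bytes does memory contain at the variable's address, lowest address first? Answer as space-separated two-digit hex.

BB 14 F1 E1 DB 69 13 DD

13480665536977769437 in hexadecimal, padded to 64 bits, is 0xBB14F1E1DB6913DD.
Split into bytes (most-significant first): BB 14 F1 E1 DB 69 13 DD.
Big-endian stores the most-significant byte at the lowest address.
So the memory order matches the most-significant-first order: BB 14 F1 E1 DB 69 13 DD.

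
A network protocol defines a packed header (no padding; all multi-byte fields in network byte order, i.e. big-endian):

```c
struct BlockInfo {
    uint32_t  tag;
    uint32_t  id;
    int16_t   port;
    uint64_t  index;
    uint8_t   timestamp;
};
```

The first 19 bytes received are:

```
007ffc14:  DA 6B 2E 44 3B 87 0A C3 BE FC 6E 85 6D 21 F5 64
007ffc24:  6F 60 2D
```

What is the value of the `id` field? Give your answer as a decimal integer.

`id` follows `tag` (4 bytes), so it starts at byte offset 4 and occupies 4 bytes.
Bytes at offsets 4..7: 3B 87 0A C3.
Big-endian stores the most-significant byte at the lowest address.
The bytes are already most-significant first: 0x3B870AC3.
0x3B870AC3 = 998705859.

998705859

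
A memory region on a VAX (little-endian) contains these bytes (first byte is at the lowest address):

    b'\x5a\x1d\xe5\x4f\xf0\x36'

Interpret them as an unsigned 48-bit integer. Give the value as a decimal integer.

In little-endian order the low byte comes first in memory.
Reassemble most-significant byte first: 36 F0 4F E5 1D 5A → 0x36F04FE51D5A.
0x36F04FE51D5A = 60405760466266.

60405760466266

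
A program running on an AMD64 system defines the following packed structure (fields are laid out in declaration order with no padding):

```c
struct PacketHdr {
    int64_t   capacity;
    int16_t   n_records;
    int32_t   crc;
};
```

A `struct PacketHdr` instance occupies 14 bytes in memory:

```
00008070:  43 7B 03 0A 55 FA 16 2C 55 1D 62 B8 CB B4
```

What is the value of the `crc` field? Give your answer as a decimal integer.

`crc` follows `capacity` (8 B), `n_records` (2 B), so it starts at offset 8 + 2 = 10 and occupies 4 bytes.
Bytes at offsets 10..13: 62 B8 CB B4.
Little-endian stores the least-significant byte at the lowest address.
Reassemble most-significant byte first: B4 CB B8 62 → 0xB4CBB862.
Top bit is set, so as a signed 32-bit value this is 0xB4CBB862 − 2^32 = -1261717406.

-1261717406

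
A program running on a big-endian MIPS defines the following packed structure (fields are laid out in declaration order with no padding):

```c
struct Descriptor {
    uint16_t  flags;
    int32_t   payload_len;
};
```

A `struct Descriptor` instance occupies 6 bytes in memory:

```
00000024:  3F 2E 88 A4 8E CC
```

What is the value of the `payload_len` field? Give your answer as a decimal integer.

-2002481460

`payload_len` follows `flags` (2 bytes), so it starts at byte offset 2 and occupies 4 bytes.
Bytes at offsets 2..5: 88 A4 8E CC.
Big-endian: lowest address holds the most-significant byte.
The bytes are already most-significant first: 0x88A48ECC.
Top bit is set, so as a signed 32-bit value this is 0x88A48ECC − 2^32 = -2002481460.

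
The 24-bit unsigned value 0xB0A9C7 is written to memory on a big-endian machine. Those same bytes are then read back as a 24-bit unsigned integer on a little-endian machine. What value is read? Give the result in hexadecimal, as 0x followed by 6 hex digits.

Stored big-endian, the bytes at ascending addresses are B0 A9 C7.
Read back as little-endian, the first byte is least significant, giving 0xC7A9B0.

0xC7A9B0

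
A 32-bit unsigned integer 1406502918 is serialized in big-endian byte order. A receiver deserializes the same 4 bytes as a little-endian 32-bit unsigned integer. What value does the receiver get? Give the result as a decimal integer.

1406502918 in 32-bit hexadecimal is 0x53D58806.
Stored big-endian, the bytes at ascending addresses are 53 D5 88 06.
Read back as little-endian, the first byte is least significant, giving 0x0688D553.
0x0688D553 = 109630803.

109630803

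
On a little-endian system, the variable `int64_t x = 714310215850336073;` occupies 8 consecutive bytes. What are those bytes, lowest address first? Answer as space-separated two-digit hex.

714310215850336073 in hexadecimal, padded to 64 bits, is 0x09E9BD5B53311F49.
Split into bytes (most-significant first): 09 E9 BD 5B 53 31 1F 49.
Little-endian stores the least-significant byte at the lowest address.
So at ascending addresses the bytes are 49 1F 31 53 5B BD E9 09.

49 1F 31 53 5B BD E9 09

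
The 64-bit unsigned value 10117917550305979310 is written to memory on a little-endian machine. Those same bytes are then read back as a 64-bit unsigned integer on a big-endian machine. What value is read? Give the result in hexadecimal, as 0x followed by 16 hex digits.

10117917550305979310 in 64-bit hexadecimal is 0x8C6A1067ACADABAE.
Stored little-endian, the bytes at ascending addresses are AE AB AD AC 67 10 6A 8C.
Read back as big-endian, the last byte is least significant, giving 0xAEABADAC67106A8C.

0xAEABADAC67106A8C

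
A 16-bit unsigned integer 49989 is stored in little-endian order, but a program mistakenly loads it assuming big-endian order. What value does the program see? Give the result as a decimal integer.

49989 in 16-bit hexadecimal is 0xC345.
Stored little-endian, the bytes at ascending addresses are 45 C3.
Read back as big-endian, the last byte is least significant, giving 0x45C3.
0x45C3 = 17859.

17859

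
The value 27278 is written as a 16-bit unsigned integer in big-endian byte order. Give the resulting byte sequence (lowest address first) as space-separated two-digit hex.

27278 in hexadecimal, padded to 16 bits, is 0x6A8E.
Split into bytes (most-significant first): 6A 8E.
Big-endian stores the most-significant byte at the lowest address.
So the memory order matches the most-significant-first order: 6A 8E.

6A 8E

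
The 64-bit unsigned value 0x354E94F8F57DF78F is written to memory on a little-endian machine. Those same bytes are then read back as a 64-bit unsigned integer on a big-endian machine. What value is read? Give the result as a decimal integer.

Stored little-endian, the bytes at ascending addresses are 8F F7 7D F5 F8 94 4E 35.
Read back as big-endian, the last byte is least significant, giving 0x8FF77DF5F8944E35.
0x8FF77DF5F8944E35 = 10373898762062155317.

10373898762062155317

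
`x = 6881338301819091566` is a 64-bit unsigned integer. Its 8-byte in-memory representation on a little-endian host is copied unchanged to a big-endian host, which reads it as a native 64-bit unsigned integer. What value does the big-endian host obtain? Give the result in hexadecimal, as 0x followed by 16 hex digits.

0x6E7A3703BA6C7F5F

6881338301819091566 in 64-bit hexadecimal is 0x5F7F6CBA03377A6E.
Stored little-endian, the bytes at ascending addresses are 6E 7A 37 03 BA 6C 7F 5F.
Read back as big-endian, the last byte is least significant, giving 0x6E7A3703BA6C7F5F.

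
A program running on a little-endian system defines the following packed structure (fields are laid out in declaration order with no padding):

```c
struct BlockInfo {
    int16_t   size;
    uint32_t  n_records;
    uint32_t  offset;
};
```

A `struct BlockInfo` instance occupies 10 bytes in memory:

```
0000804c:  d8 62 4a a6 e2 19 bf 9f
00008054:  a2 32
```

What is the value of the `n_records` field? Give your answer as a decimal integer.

`n_records` follows `size` (2 bytes), so it starts at byte offset 2 and occupies 4 bytes.
Bytes at offsets 2..5: 4A A6 E2 19.
In little-endian order the low byte comes first in memory.
Reassemble most-significant byte first: 19 E2 A6 4A → 0x19E2A64A.
0x19E2A64A = 434284106.

434284106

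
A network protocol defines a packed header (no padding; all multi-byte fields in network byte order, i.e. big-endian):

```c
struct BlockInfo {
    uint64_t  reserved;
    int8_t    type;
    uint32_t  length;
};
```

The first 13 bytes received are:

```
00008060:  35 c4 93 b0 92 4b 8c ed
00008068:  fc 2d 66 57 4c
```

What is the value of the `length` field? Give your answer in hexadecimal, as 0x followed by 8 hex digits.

`length` follows `reserved` (8 B), `type` (1 B), so it starts at offset 8 + 1 = 9 and occupies 4 bytes.
Bytes at offsets 9..12: 2D 66 57 4C.
Big-endian: lowest address holds the most-significant byte.
The bytes are already most-significant first: 0x2D66574C.

0x2D66574C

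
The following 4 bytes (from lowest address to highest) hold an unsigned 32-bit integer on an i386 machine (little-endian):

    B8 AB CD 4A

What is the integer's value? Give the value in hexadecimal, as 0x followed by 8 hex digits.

In little-endian order the low byte comes first in memory.
Reassemble most-significant byte first: 4A CD AB B8 → 0x4ACDABB8.

0x4ACDABB8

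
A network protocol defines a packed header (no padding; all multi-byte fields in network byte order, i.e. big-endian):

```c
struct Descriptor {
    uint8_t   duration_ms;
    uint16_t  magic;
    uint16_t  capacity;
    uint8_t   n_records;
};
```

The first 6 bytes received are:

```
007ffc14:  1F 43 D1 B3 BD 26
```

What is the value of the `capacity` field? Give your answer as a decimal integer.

46013

`capacity` follows `duration_ms` (1 B), `magic` (2 B), so it starts at offset 1 + 2 = 3 and occupies 2 bytes.
Bytes at offsets 3..4: B3 BD.
Big-endian: lowest address holds the most-significant byte.
The bytes are already most-significant first: 0xB3BD.
0xB3BD = 46013.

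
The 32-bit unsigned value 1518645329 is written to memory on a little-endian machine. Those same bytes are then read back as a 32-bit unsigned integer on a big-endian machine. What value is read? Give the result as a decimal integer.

1370522714

1518645329 in 32-bit hexadecimal is 0x5A84B051.
Stored little-endian, the bytes at ascending addresses are 51 B0 84 5A.
Read back as big-endian, the last byte is least significant, giving 0x51B0845A.
0x51B0845A = 1370522714.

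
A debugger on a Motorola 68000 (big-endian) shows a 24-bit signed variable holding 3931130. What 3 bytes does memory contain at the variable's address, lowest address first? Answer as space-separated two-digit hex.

3B FB FA

3931130 in hexadecimal, padded to 24 bits, is 0x3BFBFA.
Split into bytes (most-significant first): 3B FB FA.
In big-endian order the high byte comes first in memory.
So the memory order matches the most-significant-first order: 3B FB FA.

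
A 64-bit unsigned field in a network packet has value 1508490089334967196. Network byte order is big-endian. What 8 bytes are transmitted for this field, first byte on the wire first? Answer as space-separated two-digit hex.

1508490089334967196 in hexadecimal, padded to 64 bits, is 0x14EF3BBE72020B9C.
Split into bytes (most-significant first): 14 EF 3B BE 72 02 0B 9C.
Big-endian stores the most-significant byte at the lowest address.
So the memory order matches the most-significant-first order: 14 EF 3B BE 72 02 0B 9C.

14 EF 3B BE 72 02 0B 9C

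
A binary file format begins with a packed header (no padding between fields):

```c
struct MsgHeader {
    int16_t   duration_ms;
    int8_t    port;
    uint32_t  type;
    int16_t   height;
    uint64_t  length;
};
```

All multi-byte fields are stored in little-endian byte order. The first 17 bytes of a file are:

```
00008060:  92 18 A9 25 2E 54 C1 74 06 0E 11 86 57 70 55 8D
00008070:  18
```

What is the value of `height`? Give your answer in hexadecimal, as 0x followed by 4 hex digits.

0x0674

`height` follows `duration_ms` (2 B), `port` (1 B), `type` (4 B), so it starts at offset 2 + 1 + 4 = 7 and occupies 2 bytes.
Bytes at offsets 7..8: 74 06.
Little-endian: lowest address holds the least-significant byte.
Reassemble most-significant byte first: 06 74 → 0x0674.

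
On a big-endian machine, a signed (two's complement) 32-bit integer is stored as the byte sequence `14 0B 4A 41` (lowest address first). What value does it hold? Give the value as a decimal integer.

In big-endian order the high byte comes first in memory.
The bytes are already most-significant first: 0x140B4A41.
0x140B4A41 = 336284225.

336284225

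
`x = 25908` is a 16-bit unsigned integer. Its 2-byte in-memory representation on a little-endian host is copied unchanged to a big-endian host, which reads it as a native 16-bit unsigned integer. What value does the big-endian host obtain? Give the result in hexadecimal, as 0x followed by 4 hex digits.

25908 in 16-bit hexadecimal is 0x6534.
Stored little-endian, the bytes at ascending addresses are 34 65.
Read back as big-endian, the last byte is least significant, giving 0x3465.

0x3465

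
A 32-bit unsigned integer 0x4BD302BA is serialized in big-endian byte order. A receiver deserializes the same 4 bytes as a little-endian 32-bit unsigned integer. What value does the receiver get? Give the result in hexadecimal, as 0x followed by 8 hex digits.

Stored big-endian, the bytes at ascending addresses are 4B D3 02 BA.
Read back as little-endian, the first byte is least significant, giving 0xBA02D34B.

0xBA02D34B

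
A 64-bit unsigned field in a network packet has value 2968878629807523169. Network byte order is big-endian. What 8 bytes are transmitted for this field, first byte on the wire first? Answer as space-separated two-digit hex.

2968878629807523169 in hexadecimal, padded to 64 bits, is 0x293393624EED0561.
Split into bytes (most-significant first): 29 33 93 62 4E ED 05 61.
In big-endian order the high byte comes first in memory.
So the memory order matches the most-significant-first order: 29 33 93 62 4E ED 05 61.

29 33 93 62 4E ED 05 61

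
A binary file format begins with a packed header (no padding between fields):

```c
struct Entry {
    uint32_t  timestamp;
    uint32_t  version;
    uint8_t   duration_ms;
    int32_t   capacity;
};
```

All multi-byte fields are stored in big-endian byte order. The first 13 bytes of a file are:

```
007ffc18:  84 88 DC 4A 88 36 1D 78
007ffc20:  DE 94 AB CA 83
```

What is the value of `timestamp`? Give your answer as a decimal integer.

2223561802

`timestamp` is the first field, at byte offset 0, occupying 4 bytes.
Bytes at offsets 0..3: 84 88 DC 4A.
Big-endian stores the most-significant byte at the lowest address.
The bytes are already most-significant first: 0x8488DC4A.
0x8488DC4A = 2223561802.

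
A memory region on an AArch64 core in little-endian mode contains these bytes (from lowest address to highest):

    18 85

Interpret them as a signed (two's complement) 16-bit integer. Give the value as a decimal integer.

-31464

Little-endian: lowest address holds the least-significant byte.
Reassemble most-significant byte first: 85 18 → 0x8518.
Top bit is set, so as a signed 16-bit value this is 0x8518 − 2^16 = -31464.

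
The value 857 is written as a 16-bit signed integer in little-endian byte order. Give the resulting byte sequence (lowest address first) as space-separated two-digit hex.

59 03

857 in hexadecimal, padded to 16 bits, is 0x0359.
Split into bytes (most-significant first): 03 59.
In little-endian order the low byte comes first in memory.
So at ascending addresses the bytes are 59 03.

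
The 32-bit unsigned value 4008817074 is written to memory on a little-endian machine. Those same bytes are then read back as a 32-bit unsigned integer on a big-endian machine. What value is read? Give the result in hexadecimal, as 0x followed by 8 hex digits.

4008817074 in 32-bit hexadecimal is 0xEEF1B1B2.
Stored little-endian, the bytes at ascending addresses are B2 B1 F1 EE.
Read back as big-endian, the last byte is least significant, giving 0xB2B1F1EE.

0xB2B1F1EE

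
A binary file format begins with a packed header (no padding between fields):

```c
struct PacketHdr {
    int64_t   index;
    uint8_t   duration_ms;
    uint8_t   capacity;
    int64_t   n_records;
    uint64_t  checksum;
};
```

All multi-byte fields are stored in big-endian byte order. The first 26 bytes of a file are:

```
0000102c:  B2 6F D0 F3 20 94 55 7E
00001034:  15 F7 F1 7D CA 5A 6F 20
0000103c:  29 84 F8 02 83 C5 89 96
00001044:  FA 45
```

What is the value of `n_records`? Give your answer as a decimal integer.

`n_records` follows `index` (8 B), `duration_ms` (1 B), `capacity` (1 B), so it starts at offset 8 + 1 + 1 = 10 and occupies 8 bytes.
Bytes at offsets 10..17: F1 7D CA 5A 6F 20 29 84.
Big-endian stores the most-significant byte at the lowest address.
The bytes are already most-significant first: 0xF17DCA5A6F202984.
Top bit is set, so as a signed 64-bit value this is 0xF17DCA5A6F202984 − 2^64 = -1045457048719840892.

-1045457048719840892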